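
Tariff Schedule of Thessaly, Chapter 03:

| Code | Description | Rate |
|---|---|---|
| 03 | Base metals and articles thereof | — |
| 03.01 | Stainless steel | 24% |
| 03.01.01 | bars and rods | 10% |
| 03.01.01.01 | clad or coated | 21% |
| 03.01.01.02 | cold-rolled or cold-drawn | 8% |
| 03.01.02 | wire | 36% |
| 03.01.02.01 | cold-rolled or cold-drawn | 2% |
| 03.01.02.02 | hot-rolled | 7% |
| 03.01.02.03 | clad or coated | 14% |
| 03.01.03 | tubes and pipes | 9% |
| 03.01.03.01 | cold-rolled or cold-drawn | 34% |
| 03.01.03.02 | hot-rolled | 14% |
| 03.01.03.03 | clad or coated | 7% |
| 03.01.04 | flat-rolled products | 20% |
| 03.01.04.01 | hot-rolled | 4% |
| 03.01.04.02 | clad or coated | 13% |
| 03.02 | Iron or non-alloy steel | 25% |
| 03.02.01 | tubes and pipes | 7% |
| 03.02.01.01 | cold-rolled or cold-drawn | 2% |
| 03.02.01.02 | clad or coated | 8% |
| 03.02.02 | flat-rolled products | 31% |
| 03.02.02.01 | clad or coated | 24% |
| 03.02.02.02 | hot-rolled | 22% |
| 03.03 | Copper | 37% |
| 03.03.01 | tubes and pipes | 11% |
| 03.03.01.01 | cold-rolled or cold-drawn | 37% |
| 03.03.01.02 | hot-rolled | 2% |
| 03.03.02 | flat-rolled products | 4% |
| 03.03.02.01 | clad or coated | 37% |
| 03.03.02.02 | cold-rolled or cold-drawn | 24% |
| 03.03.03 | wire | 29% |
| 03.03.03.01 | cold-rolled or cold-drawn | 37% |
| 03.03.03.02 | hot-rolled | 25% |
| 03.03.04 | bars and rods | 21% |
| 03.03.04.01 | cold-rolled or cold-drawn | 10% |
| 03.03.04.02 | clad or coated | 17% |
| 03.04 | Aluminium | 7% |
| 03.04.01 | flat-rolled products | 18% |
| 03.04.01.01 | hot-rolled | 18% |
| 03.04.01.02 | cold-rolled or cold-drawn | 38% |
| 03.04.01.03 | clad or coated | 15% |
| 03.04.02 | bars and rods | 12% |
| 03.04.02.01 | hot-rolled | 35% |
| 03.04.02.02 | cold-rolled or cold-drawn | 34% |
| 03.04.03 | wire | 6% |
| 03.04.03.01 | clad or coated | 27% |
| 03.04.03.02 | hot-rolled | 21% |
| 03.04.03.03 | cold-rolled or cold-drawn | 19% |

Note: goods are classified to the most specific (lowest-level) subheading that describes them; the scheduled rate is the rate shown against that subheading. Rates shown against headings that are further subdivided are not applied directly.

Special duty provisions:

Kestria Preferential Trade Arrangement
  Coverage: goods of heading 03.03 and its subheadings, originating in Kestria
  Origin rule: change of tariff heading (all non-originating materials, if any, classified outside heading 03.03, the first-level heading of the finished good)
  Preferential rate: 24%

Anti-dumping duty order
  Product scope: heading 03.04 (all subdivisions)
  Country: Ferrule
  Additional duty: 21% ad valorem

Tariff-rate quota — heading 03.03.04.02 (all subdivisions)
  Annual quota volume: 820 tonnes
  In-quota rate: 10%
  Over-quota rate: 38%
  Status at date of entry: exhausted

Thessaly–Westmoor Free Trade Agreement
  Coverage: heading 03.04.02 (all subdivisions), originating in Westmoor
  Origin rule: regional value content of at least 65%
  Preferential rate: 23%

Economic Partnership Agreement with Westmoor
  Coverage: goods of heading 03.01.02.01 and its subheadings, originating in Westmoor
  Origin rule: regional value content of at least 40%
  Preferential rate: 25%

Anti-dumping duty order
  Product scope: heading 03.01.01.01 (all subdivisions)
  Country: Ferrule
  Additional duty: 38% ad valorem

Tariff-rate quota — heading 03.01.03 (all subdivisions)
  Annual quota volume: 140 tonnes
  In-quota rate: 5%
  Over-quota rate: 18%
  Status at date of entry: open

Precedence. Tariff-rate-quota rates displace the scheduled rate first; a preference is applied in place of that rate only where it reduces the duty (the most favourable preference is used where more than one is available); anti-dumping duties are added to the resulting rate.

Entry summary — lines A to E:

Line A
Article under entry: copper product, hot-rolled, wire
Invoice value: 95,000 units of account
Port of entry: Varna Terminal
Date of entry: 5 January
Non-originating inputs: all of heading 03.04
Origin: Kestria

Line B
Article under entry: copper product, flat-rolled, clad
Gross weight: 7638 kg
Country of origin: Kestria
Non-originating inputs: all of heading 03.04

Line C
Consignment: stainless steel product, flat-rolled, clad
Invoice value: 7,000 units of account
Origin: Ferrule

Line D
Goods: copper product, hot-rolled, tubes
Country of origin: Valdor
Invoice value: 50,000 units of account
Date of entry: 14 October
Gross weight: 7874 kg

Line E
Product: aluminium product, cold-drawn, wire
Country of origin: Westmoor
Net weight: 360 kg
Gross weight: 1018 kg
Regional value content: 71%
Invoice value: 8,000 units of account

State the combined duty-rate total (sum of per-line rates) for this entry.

Line A: copper → 03.03; wire → 03.03.03; hot-rolled → 03.03.03.02. Scheduled 25%. Kestria agreement on 03.03: CTH met → 24% available; preferential 24%. → 24%.
Line B: copper → 03.03; flat-rolled → 03.03.02; clad → 03.03.02.01. Scheduled 37%. Kestria agreement on 03.03: CTH met → 24% available; preferential 24%. → 24%.
Line C: stainless steel → 03.01; flat-rolled → 03.01.04; clad → 03.01.04.02. Scheduled 13%. No special measure applies. → 13%.
Line D: copper → 03.03; tubes → 03.03.01; hot-rolled → 03.03.01.02. Scheduled 2%. No special measure applies. → 2%.
Line E: aluminium → 03.04; wire → 03.04.03; cold-drawn → 03.04.03.03. Scheduled 19%. Westmoor agreement on 03.04.02: 03.04.03.03 not covered; Westmoor agreement on 03.01.02.01: 03.04.03.03 not covered. → 19%.
Sum: 24% + 24% + 13% + 2% + 19% = 82%.

82%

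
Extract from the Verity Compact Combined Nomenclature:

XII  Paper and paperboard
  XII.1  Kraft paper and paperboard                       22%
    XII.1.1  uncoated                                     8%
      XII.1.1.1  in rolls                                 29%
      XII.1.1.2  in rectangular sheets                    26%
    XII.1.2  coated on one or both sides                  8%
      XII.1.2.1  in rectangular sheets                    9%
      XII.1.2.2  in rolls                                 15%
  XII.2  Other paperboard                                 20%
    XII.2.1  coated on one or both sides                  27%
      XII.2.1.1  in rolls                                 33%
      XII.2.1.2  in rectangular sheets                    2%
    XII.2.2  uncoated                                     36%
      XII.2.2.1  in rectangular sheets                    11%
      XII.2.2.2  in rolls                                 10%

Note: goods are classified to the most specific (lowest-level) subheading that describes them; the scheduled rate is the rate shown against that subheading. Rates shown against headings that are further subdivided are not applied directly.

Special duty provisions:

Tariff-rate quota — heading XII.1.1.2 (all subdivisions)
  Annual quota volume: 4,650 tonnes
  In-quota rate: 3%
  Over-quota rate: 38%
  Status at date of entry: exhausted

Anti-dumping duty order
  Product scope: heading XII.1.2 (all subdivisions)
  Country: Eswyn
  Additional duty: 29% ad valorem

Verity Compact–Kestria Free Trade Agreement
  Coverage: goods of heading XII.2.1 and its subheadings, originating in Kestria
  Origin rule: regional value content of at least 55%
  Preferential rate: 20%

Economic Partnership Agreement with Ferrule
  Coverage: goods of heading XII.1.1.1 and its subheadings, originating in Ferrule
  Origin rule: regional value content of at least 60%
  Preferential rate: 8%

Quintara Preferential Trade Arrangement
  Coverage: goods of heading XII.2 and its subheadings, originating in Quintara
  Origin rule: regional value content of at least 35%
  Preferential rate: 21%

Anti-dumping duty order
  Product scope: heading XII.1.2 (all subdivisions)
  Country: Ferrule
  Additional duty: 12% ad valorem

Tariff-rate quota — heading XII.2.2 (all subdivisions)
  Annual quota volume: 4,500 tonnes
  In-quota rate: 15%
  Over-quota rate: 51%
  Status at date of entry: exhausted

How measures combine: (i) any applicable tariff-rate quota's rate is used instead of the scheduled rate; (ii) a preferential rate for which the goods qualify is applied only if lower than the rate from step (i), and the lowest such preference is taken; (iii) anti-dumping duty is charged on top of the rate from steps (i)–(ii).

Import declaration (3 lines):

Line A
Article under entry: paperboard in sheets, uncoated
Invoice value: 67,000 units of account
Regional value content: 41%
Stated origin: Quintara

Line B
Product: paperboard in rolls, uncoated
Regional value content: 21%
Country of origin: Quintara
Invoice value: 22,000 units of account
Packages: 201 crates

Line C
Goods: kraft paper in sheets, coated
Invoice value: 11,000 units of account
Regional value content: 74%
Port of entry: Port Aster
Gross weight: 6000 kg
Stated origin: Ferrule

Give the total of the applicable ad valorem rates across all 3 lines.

Line A: paperboard → XII.2; uncoated → XII.2.2; in sheets → XII.2.2.1. Scheduled 11%. quota on XII.2.2 exhausted → over-quota 51%; Quintara agreement on XII.2: RVC ≥ 35% → 21% available; preferential 21%. → 21%.
Line B: paperboard → XII.2; uncoated → XII.2.2; in rolls → XII.2.2.2. Scheduled 10%. quota on XII.2.2 exhausted → over-quota 51%; Quintara agreement on XII.2: RVC < 35%. → 51%.
Line C: kraft paper → XII.1; coated → XII.1.2; in sheets → XII.1.2.1. Scheduled 9%. Ferrule agreement on XII.1.1.1: XII.1.2.1 not covered; anti-dumping (Ferrule, XII.1.2): +12%; total 9% + 12% = 21%. → 21%.
Sum: 21% + 51% + 21% = 93%.

93%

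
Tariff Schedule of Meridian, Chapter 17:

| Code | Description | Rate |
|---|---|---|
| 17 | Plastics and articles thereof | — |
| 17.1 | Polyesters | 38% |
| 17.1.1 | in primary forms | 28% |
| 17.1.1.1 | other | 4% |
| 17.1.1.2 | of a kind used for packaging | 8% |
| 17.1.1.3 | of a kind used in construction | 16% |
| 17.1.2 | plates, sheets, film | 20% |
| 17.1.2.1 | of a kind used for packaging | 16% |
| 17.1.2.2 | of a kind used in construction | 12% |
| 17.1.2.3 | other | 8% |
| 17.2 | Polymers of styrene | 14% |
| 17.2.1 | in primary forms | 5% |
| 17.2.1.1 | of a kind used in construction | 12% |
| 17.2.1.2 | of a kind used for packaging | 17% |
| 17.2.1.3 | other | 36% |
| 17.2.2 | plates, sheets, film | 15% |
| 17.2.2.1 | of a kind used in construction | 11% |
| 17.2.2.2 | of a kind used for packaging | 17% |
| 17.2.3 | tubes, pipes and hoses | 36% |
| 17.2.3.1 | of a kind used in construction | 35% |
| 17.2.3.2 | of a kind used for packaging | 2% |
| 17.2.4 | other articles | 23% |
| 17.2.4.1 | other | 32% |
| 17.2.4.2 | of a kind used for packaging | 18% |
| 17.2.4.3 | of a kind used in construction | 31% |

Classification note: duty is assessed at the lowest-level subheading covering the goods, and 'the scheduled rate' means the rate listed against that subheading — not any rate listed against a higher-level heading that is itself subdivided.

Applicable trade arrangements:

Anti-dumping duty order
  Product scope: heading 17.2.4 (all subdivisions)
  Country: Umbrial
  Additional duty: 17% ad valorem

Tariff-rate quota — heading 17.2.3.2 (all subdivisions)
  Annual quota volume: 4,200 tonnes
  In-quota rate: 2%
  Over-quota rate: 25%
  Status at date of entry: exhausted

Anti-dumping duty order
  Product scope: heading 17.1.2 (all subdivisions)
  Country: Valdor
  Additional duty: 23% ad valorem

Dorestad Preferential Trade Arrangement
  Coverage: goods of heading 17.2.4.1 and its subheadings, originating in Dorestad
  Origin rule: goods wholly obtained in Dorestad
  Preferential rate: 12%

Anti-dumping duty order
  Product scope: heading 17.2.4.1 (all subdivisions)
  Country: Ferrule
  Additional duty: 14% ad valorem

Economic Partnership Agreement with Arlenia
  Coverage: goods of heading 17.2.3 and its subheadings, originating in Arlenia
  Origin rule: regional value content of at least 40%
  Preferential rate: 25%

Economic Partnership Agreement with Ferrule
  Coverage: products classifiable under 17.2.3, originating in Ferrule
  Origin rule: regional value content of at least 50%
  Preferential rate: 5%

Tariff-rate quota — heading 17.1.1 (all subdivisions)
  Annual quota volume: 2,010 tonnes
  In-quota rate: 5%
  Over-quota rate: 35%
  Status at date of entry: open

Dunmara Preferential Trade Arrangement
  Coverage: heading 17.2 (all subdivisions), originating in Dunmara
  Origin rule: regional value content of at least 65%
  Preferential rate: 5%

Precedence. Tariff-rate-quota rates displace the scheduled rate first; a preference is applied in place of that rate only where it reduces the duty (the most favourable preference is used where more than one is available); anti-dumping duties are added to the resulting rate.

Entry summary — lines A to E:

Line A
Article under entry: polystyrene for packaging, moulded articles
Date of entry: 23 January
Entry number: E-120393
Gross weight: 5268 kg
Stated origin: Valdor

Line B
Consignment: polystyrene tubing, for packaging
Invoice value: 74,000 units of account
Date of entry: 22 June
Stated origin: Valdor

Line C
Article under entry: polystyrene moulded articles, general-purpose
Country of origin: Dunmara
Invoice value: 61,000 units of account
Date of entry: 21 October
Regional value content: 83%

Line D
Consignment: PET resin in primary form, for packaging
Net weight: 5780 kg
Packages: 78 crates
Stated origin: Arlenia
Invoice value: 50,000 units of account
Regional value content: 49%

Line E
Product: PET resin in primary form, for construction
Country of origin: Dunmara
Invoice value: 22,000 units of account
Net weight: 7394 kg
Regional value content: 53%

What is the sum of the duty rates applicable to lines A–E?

58%

Line A: polystyrene → 17.2; moulded articles → 17.2.4; for packaging → 17.2.4.2. Scheduled 18%. No special measure applies. → 18%.
Line B: polystyrene → 17.2; tubing → 17.2.3; for packaging → 17.2.3.2. Scheduled 2%. quota on 17.2.3.2 exhausted → over-quota 25%. → 25%.
Line C: polystyrene → 17.2; moulded articles → 17.2.4; general-purpose → 17.2.4.1. Scheduled 32%. Dunmara agreement on 17.2: RVC ≥ 65% → 5% available; preferential 5%. → 5%.
Line D: PET → 17.1; resin in primary form → 17.1.1; for packaging → 17.1.1.2. Scheduled 8%. quota on 17.1.1 open → in-quota 5%; Arlenia agreement on 17.2.3: 17.1.1.2 not covered. → 5%.
Line E: PET → 17.1; resin in primary form → 17.1.1; for construction → 17.1.1.3. Scheduled 16%. quota on 17.1.1 open → in-quota 5%; Dunmara agreement on 17.2: 17.1.1.3 not covered. → 5%.
Sum: 18% + 25% + 5% + 5% + 5% = 58%.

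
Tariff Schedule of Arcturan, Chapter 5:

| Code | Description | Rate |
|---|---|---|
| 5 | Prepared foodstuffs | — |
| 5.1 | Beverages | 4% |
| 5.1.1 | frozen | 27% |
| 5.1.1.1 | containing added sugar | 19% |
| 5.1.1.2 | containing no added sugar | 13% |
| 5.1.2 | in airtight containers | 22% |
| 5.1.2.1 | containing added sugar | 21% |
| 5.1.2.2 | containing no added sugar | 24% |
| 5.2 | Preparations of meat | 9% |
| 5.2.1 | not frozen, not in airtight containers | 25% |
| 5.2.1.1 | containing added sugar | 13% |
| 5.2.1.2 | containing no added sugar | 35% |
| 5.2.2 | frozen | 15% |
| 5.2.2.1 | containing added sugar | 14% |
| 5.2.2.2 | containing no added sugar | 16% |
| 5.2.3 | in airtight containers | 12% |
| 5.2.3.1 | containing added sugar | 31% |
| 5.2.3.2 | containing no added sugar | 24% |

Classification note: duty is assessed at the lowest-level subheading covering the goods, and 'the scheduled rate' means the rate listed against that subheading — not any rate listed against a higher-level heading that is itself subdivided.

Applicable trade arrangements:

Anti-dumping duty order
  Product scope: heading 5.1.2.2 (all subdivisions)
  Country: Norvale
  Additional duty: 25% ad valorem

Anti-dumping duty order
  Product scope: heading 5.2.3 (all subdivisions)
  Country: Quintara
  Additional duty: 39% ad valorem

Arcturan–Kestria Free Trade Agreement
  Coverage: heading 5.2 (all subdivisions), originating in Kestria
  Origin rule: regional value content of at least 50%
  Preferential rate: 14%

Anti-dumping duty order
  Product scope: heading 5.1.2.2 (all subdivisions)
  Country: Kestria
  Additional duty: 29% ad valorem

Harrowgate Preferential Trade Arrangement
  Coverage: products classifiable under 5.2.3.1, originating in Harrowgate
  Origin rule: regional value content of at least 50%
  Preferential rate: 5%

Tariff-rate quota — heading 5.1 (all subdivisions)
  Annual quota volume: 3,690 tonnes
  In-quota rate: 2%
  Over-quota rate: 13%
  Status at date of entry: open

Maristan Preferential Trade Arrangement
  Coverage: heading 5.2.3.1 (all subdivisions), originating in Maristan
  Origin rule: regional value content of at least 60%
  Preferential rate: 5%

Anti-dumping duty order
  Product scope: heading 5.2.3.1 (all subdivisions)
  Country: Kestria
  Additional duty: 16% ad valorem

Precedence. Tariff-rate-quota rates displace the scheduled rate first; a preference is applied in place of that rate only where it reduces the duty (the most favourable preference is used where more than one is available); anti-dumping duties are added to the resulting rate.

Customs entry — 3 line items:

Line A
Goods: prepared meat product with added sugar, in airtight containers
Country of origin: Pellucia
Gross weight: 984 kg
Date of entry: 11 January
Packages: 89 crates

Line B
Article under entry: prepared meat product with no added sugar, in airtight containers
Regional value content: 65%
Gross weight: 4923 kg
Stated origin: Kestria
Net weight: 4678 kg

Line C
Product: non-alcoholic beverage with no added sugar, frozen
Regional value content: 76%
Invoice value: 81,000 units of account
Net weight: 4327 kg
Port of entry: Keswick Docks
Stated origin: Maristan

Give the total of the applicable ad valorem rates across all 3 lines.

47%

Line A: prepared meat product → 5.2; in airtight containers → 5.2.3; with added sugar → 5.2.3.1. Scheduled 31%. No special measure applies. → 31%.
Line B: prepared meat product → 5.2; in airtight containers → 5.2.3; with no added sugar → 5.2.3.2. Scheduled 24%. Kestria agreement on 5.2: RVC ≥ 50% → 14% available; preferential 14%. → 14%.
Line C: non-alcoholic beverage → 5.1; frozen → 5.1.1; with no added sugar → 5.1.1.2. Scheduled 13%. quota on 5.1 open → in-quota 2%; Maristan agreement on 5.2.3.1: 5.1.1.2 not covered. → 2%.
Sum: 31% + 14% + 2% = 47%.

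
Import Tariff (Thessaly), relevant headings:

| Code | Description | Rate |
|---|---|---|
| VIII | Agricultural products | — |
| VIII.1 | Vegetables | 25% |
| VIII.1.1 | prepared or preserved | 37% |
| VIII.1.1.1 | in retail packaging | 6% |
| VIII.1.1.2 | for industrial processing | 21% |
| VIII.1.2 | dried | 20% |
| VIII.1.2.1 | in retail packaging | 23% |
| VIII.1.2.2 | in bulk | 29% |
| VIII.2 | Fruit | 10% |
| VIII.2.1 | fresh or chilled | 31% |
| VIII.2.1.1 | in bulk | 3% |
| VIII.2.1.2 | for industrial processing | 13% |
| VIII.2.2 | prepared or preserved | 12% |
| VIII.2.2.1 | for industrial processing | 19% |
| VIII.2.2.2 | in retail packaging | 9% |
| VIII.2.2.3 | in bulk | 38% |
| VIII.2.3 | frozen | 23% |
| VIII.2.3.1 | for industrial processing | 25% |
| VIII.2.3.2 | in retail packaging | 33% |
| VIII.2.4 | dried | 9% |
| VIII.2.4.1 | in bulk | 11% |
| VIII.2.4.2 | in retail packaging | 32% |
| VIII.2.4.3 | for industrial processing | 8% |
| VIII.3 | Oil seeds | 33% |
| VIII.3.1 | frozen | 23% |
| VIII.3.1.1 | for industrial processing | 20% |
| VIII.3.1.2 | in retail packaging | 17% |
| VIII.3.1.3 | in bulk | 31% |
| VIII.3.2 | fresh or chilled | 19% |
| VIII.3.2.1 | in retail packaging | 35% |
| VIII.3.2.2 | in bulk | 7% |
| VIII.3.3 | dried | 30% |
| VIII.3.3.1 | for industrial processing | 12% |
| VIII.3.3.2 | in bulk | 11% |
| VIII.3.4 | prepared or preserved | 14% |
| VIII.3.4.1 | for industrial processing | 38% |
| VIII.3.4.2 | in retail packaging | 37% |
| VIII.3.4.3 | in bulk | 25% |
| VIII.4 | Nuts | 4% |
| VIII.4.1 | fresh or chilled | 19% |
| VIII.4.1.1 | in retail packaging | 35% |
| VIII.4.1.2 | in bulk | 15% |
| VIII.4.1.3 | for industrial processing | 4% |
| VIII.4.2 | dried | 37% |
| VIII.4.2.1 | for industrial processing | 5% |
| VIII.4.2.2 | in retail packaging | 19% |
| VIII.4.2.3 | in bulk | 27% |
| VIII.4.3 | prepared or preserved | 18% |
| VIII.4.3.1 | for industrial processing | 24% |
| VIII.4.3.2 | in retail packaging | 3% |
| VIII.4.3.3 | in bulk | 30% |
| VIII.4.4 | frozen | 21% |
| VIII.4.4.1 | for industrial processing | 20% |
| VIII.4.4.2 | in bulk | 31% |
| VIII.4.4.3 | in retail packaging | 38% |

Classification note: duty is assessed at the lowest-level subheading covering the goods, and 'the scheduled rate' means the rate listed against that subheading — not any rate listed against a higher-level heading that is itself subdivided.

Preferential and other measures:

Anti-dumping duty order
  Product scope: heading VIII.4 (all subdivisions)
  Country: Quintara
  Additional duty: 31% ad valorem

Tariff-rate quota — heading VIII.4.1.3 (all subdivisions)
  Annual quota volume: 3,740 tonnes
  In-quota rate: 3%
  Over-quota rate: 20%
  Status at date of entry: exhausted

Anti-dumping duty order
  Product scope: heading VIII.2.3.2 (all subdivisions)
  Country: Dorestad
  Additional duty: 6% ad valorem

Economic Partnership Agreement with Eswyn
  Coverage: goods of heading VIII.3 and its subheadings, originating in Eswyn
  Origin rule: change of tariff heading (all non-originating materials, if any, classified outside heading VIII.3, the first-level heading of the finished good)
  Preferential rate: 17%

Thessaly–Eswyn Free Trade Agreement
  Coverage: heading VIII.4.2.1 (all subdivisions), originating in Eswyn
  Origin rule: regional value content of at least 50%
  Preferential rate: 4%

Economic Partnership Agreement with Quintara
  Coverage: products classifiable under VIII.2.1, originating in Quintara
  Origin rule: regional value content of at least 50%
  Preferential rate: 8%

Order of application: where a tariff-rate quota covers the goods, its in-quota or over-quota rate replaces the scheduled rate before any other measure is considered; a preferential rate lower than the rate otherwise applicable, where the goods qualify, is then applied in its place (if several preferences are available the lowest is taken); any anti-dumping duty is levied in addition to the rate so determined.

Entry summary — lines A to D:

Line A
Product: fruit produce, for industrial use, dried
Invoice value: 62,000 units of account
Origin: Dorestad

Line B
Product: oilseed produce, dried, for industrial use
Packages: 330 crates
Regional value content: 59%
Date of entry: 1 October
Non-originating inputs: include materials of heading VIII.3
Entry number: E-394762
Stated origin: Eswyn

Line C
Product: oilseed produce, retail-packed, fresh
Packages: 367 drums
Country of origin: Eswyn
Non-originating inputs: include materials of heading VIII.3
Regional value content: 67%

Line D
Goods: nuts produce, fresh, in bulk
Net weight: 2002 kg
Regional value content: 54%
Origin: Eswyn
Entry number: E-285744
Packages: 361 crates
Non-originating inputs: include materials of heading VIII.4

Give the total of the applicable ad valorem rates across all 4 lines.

Line A: fruit → VIII.2; dried → VIII.2.4; for industrial use → VIII.2.4.3. Scheduled 8%. No special measure applies. → 8%.
Line B: oilseed → VIII.3; dried → VIII.3.3; for industrial use → VIII.3.3.1. Scheduled 12%. Eswyn agreement on VIII.3: CTH not met; Eswyn agreement on VIII.4.2.1: VIII.3.3.1 not covered. → 12%.
Line C: oilseed → VIII.3; fresh → VIII.3.2; retail-packed → VIII.3.2.1. Scheduled 35%. Eswyn agreement on VIII.3: CTH not met; Eswyn agreement on VIII.4.2.1: VIII.3.2.1 not covered. → 35%.
Line D: nuts → VIII.4; fresh → VIII.4.1; in bulk → VIII.4.1.2. Scheduled 15%. Eswyn agreement on VIII.3: VIII.4.1.2 not covered; Eswyn agreement on VIII.4.2.1: VIII.4.1.2 not covered. → 15%.
Sum: 8% + 12% + 35% + 15% = 70%.

70%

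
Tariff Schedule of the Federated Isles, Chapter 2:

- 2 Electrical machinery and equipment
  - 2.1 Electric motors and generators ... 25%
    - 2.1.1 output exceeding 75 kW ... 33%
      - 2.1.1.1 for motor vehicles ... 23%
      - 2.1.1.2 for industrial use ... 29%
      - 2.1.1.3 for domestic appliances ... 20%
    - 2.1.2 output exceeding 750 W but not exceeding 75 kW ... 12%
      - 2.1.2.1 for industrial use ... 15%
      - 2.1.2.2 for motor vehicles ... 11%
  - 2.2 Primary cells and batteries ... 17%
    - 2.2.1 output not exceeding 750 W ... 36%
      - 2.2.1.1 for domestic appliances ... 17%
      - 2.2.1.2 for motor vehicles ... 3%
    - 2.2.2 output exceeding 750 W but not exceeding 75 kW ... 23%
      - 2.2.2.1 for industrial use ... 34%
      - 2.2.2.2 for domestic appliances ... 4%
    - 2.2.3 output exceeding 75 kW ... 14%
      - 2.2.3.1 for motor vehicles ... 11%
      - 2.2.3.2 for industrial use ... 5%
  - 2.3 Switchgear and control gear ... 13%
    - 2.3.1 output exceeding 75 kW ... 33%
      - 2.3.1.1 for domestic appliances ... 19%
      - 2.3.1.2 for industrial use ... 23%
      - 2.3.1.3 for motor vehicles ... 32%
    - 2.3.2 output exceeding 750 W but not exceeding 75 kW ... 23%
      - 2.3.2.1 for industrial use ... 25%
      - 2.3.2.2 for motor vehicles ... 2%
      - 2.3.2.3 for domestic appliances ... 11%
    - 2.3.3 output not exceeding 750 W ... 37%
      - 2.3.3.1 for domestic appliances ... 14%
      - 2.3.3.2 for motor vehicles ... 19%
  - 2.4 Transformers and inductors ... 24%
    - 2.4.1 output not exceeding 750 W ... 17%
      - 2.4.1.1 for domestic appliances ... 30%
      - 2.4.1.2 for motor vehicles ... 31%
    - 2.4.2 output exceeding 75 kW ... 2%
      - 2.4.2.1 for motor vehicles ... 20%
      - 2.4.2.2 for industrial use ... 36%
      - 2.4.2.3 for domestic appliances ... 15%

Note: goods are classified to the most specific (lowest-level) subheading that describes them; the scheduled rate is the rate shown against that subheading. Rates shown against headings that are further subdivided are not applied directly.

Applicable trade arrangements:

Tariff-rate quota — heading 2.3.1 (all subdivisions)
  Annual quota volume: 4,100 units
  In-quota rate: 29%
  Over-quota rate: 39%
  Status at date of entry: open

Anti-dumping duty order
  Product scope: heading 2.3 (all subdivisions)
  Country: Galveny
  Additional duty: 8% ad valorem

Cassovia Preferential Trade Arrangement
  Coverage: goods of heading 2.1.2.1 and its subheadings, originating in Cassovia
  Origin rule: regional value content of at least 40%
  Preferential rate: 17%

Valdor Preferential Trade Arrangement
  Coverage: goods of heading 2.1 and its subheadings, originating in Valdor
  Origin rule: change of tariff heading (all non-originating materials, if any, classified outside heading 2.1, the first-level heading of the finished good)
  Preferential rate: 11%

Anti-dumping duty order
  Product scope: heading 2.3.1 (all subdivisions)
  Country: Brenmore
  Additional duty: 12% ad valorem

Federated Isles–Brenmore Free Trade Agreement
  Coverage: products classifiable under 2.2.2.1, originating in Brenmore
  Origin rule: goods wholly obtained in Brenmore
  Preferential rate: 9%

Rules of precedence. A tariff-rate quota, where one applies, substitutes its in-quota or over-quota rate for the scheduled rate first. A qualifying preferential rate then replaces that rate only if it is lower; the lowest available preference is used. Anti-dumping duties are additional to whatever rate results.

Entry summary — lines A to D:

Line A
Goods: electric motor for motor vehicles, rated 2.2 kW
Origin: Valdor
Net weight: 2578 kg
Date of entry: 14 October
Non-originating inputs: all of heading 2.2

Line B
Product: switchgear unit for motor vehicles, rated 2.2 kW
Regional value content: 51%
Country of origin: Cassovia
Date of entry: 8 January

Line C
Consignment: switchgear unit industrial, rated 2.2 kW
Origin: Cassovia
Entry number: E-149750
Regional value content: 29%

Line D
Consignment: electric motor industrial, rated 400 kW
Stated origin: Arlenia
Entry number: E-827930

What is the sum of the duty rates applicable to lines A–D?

67%

Line A: electric motor → 2.1; rated 2.2 kW → 2.1.2; for motor vehicles → 2.1.2.2. Scheduled 11%. Valdor agreement on 2.1: CTH met → 11% available; preference 11% not lower than 11% → no reduction. → 11%.
Line B: switchgear unit → 2.3; rated 2.2 kW → 2.3.2; for motor vehicles → 2.3.2.2. Scheduled 2%. Cassovia agreement on 2.1.2.1: 2.3.2.2 not covered. → 2%.
Line C: switchgear unit → 2.3; rated 2.2 kW → 2.3.2; industrial → 2.3.2.1. Scheduled 25%. Cassovia agreement on 2.1.2.1: 2.3.2.1 not covered. → 25%.
Line D: electric motor → 2.1; rated 400 kW → 2.1.1; industrial → 2.1.1.2. Scheduled 29%. No special measure applies. → 29%.
Sum: 11% + 2% + 25% + 29% = 67%.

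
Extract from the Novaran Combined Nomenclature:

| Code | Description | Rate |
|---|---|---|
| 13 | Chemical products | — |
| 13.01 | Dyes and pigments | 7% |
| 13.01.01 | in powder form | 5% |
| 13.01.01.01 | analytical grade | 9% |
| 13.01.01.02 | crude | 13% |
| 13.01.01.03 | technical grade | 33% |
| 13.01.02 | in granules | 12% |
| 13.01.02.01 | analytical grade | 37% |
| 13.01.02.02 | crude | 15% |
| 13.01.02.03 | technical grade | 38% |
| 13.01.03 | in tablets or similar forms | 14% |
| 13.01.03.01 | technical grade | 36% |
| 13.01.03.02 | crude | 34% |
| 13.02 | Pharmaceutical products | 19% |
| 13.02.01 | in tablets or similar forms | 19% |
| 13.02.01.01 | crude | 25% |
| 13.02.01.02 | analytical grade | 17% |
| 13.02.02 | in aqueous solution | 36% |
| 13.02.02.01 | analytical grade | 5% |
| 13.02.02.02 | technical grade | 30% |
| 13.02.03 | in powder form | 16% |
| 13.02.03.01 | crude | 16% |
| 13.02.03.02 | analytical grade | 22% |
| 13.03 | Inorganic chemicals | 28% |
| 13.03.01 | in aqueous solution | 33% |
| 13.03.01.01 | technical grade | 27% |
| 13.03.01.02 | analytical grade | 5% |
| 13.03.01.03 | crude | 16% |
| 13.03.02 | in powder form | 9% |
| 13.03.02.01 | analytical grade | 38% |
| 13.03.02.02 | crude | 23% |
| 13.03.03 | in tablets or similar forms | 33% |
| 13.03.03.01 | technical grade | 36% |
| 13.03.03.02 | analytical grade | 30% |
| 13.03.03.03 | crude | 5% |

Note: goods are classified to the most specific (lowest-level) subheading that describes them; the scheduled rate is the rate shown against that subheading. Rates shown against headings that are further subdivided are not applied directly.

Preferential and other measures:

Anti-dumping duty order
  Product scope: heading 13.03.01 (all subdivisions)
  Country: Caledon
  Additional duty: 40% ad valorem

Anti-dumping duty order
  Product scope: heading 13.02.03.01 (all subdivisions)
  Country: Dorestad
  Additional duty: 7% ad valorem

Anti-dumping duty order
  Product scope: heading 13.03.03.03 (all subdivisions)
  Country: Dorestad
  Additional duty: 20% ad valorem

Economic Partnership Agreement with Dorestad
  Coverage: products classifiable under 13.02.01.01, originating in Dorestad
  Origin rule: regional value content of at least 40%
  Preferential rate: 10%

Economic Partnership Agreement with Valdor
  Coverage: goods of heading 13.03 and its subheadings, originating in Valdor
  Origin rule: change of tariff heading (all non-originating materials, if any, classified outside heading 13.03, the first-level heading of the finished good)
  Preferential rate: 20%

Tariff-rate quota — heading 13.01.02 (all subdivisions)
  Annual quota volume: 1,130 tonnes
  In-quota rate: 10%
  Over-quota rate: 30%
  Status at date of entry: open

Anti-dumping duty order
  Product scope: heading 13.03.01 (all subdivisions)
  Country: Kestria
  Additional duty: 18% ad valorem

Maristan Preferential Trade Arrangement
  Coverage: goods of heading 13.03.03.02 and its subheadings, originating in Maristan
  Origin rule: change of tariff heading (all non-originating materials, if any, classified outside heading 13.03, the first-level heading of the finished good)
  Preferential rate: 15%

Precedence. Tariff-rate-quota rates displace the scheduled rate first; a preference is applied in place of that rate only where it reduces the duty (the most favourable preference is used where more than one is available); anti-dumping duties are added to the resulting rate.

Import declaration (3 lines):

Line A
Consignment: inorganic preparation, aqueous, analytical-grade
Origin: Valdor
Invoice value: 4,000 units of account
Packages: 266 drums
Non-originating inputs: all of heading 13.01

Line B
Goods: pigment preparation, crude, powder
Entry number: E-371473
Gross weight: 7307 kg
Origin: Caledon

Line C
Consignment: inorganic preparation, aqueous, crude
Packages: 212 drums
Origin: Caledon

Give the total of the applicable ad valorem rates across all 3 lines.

74%

Line A: inorganic → 13.03; aqueous → 13.03.01; analytical-grade → 13.03.01.02. Scheduled 5%. Valdor agreement on 13.03: CTH met → 20% available; preference 20% not lower than 5% → no reduction. → 5%.
Line B: pigment → 13.01; powder → 13.01.01; crude → 13.01.01.02. Scheduled 13%. No special measure applies. → 13%.
Line C: inorganic → 13.03; aqueous → 13.03.01; crude → 13.03.01.03. Scheduled 16%. anti-dumping (Caledon, 13.03.01): +40%; total 16% + 40% = 56%. → 56%.
Sum: 5% + 13% + 56% = 74%.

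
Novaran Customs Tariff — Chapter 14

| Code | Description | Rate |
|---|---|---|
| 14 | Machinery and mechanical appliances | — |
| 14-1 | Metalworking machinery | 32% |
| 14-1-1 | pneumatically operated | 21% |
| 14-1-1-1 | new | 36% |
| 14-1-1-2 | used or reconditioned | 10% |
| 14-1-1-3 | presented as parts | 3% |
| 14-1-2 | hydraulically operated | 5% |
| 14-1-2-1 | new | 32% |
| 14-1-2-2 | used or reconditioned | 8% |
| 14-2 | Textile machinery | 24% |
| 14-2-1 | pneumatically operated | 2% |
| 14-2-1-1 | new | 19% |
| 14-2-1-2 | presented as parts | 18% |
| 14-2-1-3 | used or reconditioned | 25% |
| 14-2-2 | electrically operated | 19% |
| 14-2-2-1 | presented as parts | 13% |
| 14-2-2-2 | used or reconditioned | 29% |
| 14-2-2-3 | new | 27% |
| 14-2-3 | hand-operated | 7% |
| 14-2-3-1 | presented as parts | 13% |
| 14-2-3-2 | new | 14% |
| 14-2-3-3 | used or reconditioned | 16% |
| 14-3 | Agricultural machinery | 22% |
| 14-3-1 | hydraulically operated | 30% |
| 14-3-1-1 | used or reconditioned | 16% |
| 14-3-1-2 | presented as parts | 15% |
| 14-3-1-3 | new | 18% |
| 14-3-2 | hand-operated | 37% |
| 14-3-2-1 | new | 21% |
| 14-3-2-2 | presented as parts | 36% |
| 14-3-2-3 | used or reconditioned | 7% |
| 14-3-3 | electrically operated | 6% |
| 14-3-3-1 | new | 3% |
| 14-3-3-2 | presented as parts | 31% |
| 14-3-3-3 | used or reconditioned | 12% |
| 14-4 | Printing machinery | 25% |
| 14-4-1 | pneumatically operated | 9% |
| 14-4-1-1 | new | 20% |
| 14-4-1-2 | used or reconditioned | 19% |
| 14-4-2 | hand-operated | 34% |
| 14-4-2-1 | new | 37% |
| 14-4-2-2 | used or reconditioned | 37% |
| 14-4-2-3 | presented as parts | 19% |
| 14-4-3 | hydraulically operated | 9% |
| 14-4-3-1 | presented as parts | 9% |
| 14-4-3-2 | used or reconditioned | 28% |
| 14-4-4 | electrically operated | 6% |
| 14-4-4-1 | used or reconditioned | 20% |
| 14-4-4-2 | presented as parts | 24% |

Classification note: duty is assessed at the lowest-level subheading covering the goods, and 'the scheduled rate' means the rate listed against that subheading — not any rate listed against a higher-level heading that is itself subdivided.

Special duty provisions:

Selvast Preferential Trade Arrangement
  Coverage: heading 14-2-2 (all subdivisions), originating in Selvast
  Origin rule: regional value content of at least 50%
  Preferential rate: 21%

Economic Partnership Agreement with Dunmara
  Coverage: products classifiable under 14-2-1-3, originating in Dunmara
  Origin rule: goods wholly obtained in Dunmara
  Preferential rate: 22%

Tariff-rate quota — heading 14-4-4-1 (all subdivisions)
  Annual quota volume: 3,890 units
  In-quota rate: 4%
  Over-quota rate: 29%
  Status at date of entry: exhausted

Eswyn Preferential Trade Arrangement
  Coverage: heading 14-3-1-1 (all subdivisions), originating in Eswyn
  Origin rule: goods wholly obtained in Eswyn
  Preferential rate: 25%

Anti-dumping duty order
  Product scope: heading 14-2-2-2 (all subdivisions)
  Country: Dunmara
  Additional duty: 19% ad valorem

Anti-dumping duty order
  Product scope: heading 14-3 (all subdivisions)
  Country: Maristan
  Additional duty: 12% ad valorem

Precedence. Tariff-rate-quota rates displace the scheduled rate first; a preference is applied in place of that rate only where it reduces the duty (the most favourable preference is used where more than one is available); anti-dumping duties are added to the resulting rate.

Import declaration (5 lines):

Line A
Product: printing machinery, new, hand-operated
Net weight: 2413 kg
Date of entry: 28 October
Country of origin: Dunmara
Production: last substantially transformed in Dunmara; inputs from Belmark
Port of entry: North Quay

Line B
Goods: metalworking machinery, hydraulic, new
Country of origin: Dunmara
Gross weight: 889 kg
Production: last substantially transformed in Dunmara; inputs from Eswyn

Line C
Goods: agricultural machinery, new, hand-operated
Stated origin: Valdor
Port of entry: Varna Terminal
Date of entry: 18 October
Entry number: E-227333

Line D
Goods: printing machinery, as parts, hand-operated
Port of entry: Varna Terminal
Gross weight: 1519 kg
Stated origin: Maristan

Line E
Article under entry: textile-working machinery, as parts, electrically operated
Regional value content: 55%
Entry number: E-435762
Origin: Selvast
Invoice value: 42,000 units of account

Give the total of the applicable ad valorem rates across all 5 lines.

Line A: printing → 14-4; hand-operated → 14-4-2; new → 14-4-2-1. Scheduled 37%. Dunmara agreement on 14-2-1-3: 14-4-2-1 not covered. → 37%.
Line B: metalworking → 14-1; hydraulic → 14-1-2; new → 14-1-2-1. Scheduled 32%. Dunmara agreement on 14-2-1-3: 14-1-2-1 not covered. → 32%.
Line C: agricultural → 14-3; hand-operated → 14-3-2; new → 14-3-2-1. Scheduled 21%. No special measure applies. → 21%.
Line D: printing → 14-4; hand-operated → 14-4-2; as parts → 14-4-2-3. Scheduled 19%. No special measure applies. → 19%.
Line E: textile-working → 14-2; electrically operated → 14-2-2; as parts → 14-2-2-1. Scheduled 13%. Selvast agreement on 14-2-2: RVC ≥ 50% → 21% available; preference 21% not lower than 13% → no reduction. → 13%.
Sum: 37% + 32% + 21% + 19% + 13% = 122%.

122%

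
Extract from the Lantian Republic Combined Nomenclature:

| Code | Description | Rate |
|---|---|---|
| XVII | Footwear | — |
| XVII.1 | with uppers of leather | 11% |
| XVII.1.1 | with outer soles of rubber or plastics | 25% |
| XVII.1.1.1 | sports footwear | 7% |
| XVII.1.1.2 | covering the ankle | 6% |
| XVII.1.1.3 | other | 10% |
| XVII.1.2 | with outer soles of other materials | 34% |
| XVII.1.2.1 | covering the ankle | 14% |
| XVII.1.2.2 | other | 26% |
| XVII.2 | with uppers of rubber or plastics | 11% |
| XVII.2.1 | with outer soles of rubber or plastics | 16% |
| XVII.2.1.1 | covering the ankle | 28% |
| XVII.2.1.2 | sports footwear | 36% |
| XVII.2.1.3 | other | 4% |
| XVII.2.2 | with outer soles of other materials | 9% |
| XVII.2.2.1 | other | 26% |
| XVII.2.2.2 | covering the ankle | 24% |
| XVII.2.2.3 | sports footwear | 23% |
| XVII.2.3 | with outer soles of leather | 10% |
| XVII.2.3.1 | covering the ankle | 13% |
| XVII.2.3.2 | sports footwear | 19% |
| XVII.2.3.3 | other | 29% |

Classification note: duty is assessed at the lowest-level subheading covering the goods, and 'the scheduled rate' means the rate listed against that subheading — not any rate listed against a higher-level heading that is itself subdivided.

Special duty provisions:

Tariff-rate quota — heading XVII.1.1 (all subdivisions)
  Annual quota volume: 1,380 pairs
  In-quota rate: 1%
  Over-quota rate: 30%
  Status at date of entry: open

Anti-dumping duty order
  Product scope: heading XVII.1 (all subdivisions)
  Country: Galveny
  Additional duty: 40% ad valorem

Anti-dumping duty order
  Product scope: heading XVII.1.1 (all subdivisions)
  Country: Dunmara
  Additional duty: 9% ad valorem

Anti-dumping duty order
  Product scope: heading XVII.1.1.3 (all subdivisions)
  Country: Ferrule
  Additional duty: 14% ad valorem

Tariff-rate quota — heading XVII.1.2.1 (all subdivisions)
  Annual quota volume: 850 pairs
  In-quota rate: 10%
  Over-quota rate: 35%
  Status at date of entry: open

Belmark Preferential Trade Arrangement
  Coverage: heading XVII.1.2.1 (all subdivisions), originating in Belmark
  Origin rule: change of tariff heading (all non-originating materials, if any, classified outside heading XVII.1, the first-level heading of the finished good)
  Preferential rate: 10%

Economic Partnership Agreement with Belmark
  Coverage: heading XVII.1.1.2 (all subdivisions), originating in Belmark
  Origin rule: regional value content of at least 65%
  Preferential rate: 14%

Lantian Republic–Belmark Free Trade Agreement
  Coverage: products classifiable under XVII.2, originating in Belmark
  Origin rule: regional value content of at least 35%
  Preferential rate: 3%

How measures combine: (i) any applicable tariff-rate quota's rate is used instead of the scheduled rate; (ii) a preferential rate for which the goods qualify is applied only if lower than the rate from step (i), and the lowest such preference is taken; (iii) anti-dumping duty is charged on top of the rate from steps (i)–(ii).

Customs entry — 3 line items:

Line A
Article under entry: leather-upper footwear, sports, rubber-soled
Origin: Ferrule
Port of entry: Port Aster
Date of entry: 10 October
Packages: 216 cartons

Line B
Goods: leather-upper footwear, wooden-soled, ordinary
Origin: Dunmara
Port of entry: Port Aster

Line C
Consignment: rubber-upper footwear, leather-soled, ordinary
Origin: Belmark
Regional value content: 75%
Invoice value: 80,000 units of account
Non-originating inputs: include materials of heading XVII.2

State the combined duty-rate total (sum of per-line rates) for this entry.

Line A: leather-upper → XVII.1; rubber-soled → XVII.1.1; sports → XVII.1.1.1. Scheduled 7%. quota on XVII.1.1 open → in-quota 1%. → 1%.
Line B: leather-upper → XVII.1; wooden-soled → XVII.1.2; ordinary → XVII.1.2.2. Scheduled 26%. No special measure applies. → 26%.
Line C: rubber-upper → XVII.2; leather-soled → XVII.2.3; ordinary → XVII.2.3.3. Scheduled 29%. Belmark agreement on XVII.1.2.1: XVII.2.3.3 not covered; Belmark agreement on XVII.1.1.2: XVII.2.3.3 not covered; Belmark agreement on XVII.2: RVC ≥ 35% → 3% available; preferential 3%. → 3%.
Sum: 1% + 26% + 3% = 30%.

30%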